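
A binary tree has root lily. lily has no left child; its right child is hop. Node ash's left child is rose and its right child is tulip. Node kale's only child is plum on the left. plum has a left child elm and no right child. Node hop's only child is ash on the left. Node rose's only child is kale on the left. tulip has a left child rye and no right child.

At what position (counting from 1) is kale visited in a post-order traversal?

3

Post-order visits the left subtree, then the right subtree, then the node.
At lily: no left child.
At lily: go right to hop.
  At hop: go left to ash.
    At ash: go left to rose.
      At rose: go left to kale.
        At kale: go left to plum.
          At plum: go left to elm.
            elm is a leaf — visit elm.
          At plum: no right child.
          Visit plum.
        At kale: no right child.
        Visit kale.
      At rose: no right child.
      Visit rose.
    At ash: go right to tulip.
      At tulip: go left to rye.
        rye is a leaf — visit rye.
      At tulip: no right child.
      Visit tulip.
    Visit ash.
  At hop: no right child.
  Visit hop.
Visit lily.
Full post-order sequence: elm, plum, kale, rose, rye, tulip, ash, hop, lily.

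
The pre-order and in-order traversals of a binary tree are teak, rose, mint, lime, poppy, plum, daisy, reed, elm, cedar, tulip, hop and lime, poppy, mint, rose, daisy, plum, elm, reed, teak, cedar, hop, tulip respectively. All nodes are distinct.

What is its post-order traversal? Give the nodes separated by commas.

The first element of pre-order is the root; it splits in-order into left and right subtrees.
Root teak: left subtree has 8 nodes {lime, poppy, mint, rose, daisy, plum, elm, reed}, right has 3 {cedar, hop, tulip}.
  Root rose: left subtree has 3 nodes {lime, poppy, mint}, right has 4 {daisy, plum, elm, reed}.
    Root mint: left subtree has 2 nodes {lime, poppy}, right has 0 { }.
      Root lime: left subtree has 0 nodes { }, right has 1 {poppy}.
    Root plum: left subtree has 1 node {daisy}, right has 2 {elm, reed}.
      Root reed: left subtree has 1 node {elm}, right has 0 { }.
  Root cedar: left subtree has 0 nodes { }, right has 2 {hop, tulip}.
    Root tulip: left subtree has 1 node {hop}, right has 0 { }.

poppy, lime, mint, daisy, elm, reed, plum, rose, hop, tulip, cedar, teak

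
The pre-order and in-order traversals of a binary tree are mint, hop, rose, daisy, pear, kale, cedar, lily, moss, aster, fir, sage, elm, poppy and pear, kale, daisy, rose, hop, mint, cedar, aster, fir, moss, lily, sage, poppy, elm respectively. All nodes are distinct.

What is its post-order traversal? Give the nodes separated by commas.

The first element of pre-order is the root; it splits in-order into left and right subtrees.
Root mint: left subtree has 5 nodes {pear, kale, daisy, rose, hop}, right has 8 {cedar, aster, fir, moss, lily, sage, poppy, elm}.
  Root hop: left subtree has 4 nodes {pear, kale, daisy, rose}, right has 0 { }.
    Root rose: left subtree has 3 nodes {pear, kale, daisy}, right has 0 { }.
      Root daisy: left subtree has 2 nodes {pear, kale}, right has 0 { }.
        Root pear: left subtree has 0 nodes { }, right has 1 {kale}.
  Root cedar: left subtree has 0 nodes { }, right has 7 {aster, fir, moss, lily, sage, poppy, elm}.
    Root lily: left subtree has 3 nodes {aster, fir, moss}, right has 3 {sage, poppy, elm}.
      Root moss: left subtree has 2 nodes {aster, fir}, right has 0 { }.
        Root aster: left subtree has 0 nodes { }, right has 1 {fir}.
      Root sage: left subtree has 0 nodes { }, right has 2 {poppy, elm}.
        Root elm: left subtree has 1 node {poppy}, right has 0 { }.

kale, pear, daisy, rose, hop, fir, aster, moss, poppy, elm, sage, lily, cedar, mint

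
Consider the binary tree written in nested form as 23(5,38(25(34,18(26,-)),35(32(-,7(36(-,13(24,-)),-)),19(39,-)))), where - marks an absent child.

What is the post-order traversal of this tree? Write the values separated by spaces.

Post-order visits the left subtree, then the right subtree, then the node.
At 23: go left to 5.
  5 is a leaf — visit 5.
At 23: go right to 38.
  At 38: go left to 25.
    At 25: go left to 34.
      34 is a leaf — visit 34.
    At 25: go right to 18.
      At 18: go left to 26.
        26 is a leaf — visit 26.
      At 18: no right child.
      Visit 18.
    Visit 25.
  At 38: go right to 35.
    At 35: go left to 32.
      At 32: no left child.
      At 32: go right to 7.
        At 7: go left to 36.
          At 36: no left child.
          At 36: go right to 13.
            At 13: go left to 24.
              24 is a leaf — visit 24.
            At 13: no right child.
            Visit 13.
          Visit 36.
        At 7: no right child.
        Visit 7.
      Visit 32.
    At 35: go right to 19.
      At 19: go left to 39.
        39 is a leaf — visit 39.
      At 19: no right child.
      Visit 19.
    Visit 35.
  Visit 38.
Visit 23.

5 34 26 18 25 24 13 36 7 32 39 19 35 38 23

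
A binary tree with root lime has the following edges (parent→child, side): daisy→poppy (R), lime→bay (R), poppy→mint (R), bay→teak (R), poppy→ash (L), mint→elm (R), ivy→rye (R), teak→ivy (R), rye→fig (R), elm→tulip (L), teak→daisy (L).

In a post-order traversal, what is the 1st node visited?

Post-order visits the left subtree, then the right subtree, then the node.
At lime: no left child.
At lime: go right to bay.
  At bay: no left child.
  At bay: go right to teak.
    At teak: go left to daisy.
      At daisy: no left child.
      At daisy: go right to poppy.
        At poppy: go left to ash.
          ash is a leaf — visit ash.
        At poppy: go right to mint.
          At mint: no left child.
          At mint: go right to elm.
            At elm: go left to tulip.
              tulip is a leaf — visit tulip.
            At elm: no right child.
            Visit elm.
          Visit mint.
        Visit poppy.
      Visit daisy.
    At teak: go right to ivy.
      At ivy: no left child.
      At ivy: go right to rye.
        At rye: no left child.
        At rye: go right to fig.
          fig is a leaf — visit fig.
        Visit rye.
      Visit ivy.
    Visit teak.
  Visit bay.
Visit lime.
Full post-order sequence: ash, tulip, elm, mint, poppy, daisy, fig, rye, ivy, teak, bay, lime.

ash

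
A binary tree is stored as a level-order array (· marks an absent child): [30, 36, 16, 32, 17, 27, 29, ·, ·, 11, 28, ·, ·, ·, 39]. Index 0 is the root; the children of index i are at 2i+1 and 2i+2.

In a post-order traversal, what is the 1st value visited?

32

Post-order visits the left subtree, then the right subtree, then the node.
At 30: go left to 36.
  At 36: go left to 32.
    32 is a leaf — visit 32.
  At 36: go right to 17.
    At 17: go left to 11.
      11 is a leaf — visit 11.
    At 17: go right to 28.
      28 is a leaf — visit 28.
    Visit 17.
  Visit 36.
At 30: go right to 16.
  At 16: go left to 27.
    27 is a leaf — visit 27.
  At 16: go right to 29.
    At 29: no left child.
    At 29: go right to 39.
      39 is a leaf — visit 39.
    Visit 29.
  Visit 16.
Visit 30.
Full post-order sequence: 32, 11, 28, 17, 36, 27, 39, 29, 16, 30.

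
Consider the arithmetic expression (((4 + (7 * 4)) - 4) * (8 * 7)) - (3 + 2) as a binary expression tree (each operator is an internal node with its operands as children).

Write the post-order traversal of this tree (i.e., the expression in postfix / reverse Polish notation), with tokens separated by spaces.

Post-order on an expression tree gives postfix notation: for each operator, emit left operand, right operand, then the operator.

4 7 4 * + 4 - 8 7 * * 3 2 + -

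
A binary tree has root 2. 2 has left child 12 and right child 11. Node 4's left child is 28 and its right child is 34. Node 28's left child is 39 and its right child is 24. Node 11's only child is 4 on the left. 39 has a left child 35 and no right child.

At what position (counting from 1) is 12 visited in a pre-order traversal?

Pre-order visits the node, then its left subtree, then its right subtree.
Visit 2.
At 2: go left to 12.
  12 is a leaf — visit 12.
At 2: go right to 11.
  Visit 11.
  At 11: go left to 4.
    Visit 4.
    At 4: go left to 28.
      Visit 28.
      At 28: go left to 39.
        Visit 39.
        At 39: go left to 35.
          35 is a leaf — visit 35.
        At 39: no right child.
      At 28: go right to 24.
        24 is a leaf — visit 24.
    At 4: go right to 34.
      34 is a leaf — visit 34.
  At 11: no right child.
Full pre-order sequence: 2, 12, 11, 4, 28, 39, 35, 24, 34.

2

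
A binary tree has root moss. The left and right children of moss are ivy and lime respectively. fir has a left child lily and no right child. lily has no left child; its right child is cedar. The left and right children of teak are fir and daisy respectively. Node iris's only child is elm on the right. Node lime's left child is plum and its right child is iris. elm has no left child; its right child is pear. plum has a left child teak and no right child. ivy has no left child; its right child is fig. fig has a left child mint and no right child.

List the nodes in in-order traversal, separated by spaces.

ivy mint fig moss lily cedar fir teak daisy plum lime iris elm pear

In-order visits the left subtree, then the node, then the right subtree.
At moss: go left to ivy.
  At ivy: no left child.
  Visit ivy.
  At ivy: go right to fig.
    At fig: go left to mint.
      mint is a leaf — visit mint.
    Visit fig.
    At fig: no right child.
Visit moss.
At moss: go right to lime.
  At lime: go left to plum.
    At plum: go left to teak.
      At teak: go left to fir.
        At fir: go left to lily.
          At lily: no left child.
          Visit lily.
          At lily: go right to cedar.
            cedar is a leaf — visit cedar.
        Visit fir.
        At fir: no right child.
      Visit teak.
      At teak: go right to daisy.
        daisy is a leaf — visit daisy.
    Visit plum.
    At plum: no right child.
  Visit lime.
  At lime: go right to iris.
    At iris: no left child.
    Visit iris.
    At iris: go right to elm.
      At elm: no left child.
      Visit elm.
      At elm: go right to pear.
        pear is a leaf — visit pear.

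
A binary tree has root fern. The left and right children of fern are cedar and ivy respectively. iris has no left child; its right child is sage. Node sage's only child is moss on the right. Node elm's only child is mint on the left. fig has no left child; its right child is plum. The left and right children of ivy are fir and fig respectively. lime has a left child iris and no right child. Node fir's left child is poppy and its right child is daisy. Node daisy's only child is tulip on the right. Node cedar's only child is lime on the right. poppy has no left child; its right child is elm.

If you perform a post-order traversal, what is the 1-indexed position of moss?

1

Post-order visits the left subtree, then the right subtree, then the node.
At fern: go left to cedar.
  At cedar: no left child.
  At cedar: go right to lime.
    At lime: go left to iris.
      At iris: no left child.
      At iris: go right to sage.
        At sage: no left child.
        At sage: go right to moss.
          moss is a leaf — visit moss.
        Visit sage.
      Visit iris.
    At lime: no right child.
    Visit lime.
  Visit cedar.
At fern: go right to ivy.
  At ivy: go left to fir.
    At fir: go left to poppy.
      At poppy: no left child.
      At poppy: go right to elm.
        At elm: go left to mint.
          mint is a leaf — visit mint.
        At elm: no right child.
        Visit elm.
      Visit poppy.
    At fir: go right to daisy.
      At daisy: no left child.
      At daisy: go right to tulip.
        tulip is a leaf — visit tulip.
      Visit daisy.
    Visit fir.
  At ivy: go right to fig.
    At fig: no left child.
    At fig: go right to plum.
      plum is a leaf — visit plum.
    Visit fig.
  Visit ivy.
Visit fern.
Full post-order sequence: moss, sage, iris, lime, cedar, mint, elm, poppy, tulip, daisy, fir, plum, fig, ivy, fern.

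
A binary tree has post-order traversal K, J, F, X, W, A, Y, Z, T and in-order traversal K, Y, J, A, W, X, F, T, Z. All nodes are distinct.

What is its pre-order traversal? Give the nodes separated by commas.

T, Y, K, A, J, W, X, F, Z

The last element of post-order is the root; it splits in-order into left and right subtrees.
Root T: left subtree has 7 nodes {K, Y, J, A, W, X, F}, right has 1 {Z}.
  Root Y: left subtree has 1 node {K}, right has 5 {J, A, W, X, F}.
    Root A: left subtree has 1 node {J}, right has 3 {W, X, F}.
      Root W: left subtree has 0 nodes { }, right has 2 {X, F}.
        Root X: left subtree has 0 nodes { }, right has 1 {F}.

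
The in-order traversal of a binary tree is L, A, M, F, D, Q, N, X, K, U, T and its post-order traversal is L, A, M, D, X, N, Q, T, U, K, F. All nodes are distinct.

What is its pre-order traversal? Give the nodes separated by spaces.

The last element of post-order is the root; it splits in-order into left and right subtrees.
Root F: left subtree has 3 nodes {L, A, M}, right has 7 {D, Q, N, X, K, U, T}.
  Root M: left subtree has 2 nodes {L, A}, right has 0 { }.
    Root A: left subtree has 1 node {L}, right has 0 { }.
  Root K: left subtree has 4 nodes {D, Q, N, X}, right has 2 {U, T}.
    Root Q: left subtree has 1 node {D}, right has 2 {N, X}.
      Root N: left subtree has 0 nodes { }, right has 1 {X}.
    Root U: left subtree has 0 nodes { }, right has 1 {T}.

F M A L K Q D N X U T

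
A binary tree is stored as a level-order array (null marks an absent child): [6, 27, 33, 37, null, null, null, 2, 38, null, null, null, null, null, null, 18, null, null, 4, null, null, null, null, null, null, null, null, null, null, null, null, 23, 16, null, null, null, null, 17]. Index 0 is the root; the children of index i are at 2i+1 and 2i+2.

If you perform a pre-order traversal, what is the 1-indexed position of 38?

Pre-order visits the node, then its left subtree, then its right subtree.
Visit 6.
At 6: go left to 27.
  Visit 27.
  At 27: go left to 37.
    Visit 37.
    At 37: go left to 2.
      Visit 2.
      At 2: go left to 18.
        Visit 18.
        At 18: go left to 23.
          23 is a leaf — visit 23.
        At 18: go right to 16.
          16 is a leaf — visit 16.
      At 2: no right child.
    At 37: go right to 38.
      Visit 38.
      At 38: no left child.
      At 38: go right to 4.
        Visit 4.
        At 4: go left to 17.
          17 is a leaf — visit 17.
        At 4: no right child.
  At 27: no right child.
At 6: go right to 33.
  33 is a leaf — visit 33.
Full pre-order sequence: 6, 27, 37, 2, 18, 23, 16, 38, 4, 17, 33.

8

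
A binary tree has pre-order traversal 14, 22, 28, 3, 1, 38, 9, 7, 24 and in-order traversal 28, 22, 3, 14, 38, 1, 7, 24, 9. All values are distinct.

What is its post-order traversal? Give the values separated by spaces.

The first element of pre-order is the root; it splits in-order into left and right subtrees.
Root 14: left subtree has 3 nodes {28, 22, 3}, right has 5 {38, 1, 7, 24, 9}.
  Root 22: left subtree has 1 node {28}, right has 1 {3}.
  Root 1: left subtree has 1 node {38}, right has 3 {7, 24, 9}.
    Root 9: left subtree has 2 nodes {7, 24}, right has 0 { }.
      Root 7: left subtree has 0 nodes { }, right has 1 {24}.

28 3 22 38 24 7 9 1 14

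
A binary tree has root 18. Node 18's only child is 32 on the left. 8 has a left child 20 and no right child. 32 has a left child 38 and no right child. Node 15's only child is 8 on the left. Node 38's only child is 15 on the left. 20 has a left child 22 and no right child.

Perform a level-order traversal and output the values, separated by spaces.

18 32 38 15 8 20 22

Level-order visits nodes level by level from the root, left to right within each level.
Level 0: 18
Level 1: 32
Level 2: 38
Level 3: 15
Level 4: 8
Level 5: 20
Level 6: 22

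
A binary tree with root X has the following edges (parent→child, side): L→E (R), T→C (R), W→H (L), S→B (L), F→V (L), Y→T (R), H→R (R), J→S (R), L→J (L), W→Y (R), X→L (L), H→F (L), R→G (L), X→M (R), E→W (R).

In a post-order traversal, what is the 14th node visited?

Post-order visits the left subtree, then the right subtree, then the node.
At X: go left to L.
  At L: go left to J.
    At J: no left child.
    At J: go right to S.
      At S: go left to B.
        B is a leaf — visit B.
      At S: no right child.
      Visit S.
    Visit J.
  At L: go right to E.
    At E: no left child.
    At E: go right to W.
      At W: go left to H.
        At H: go left to F.
          At F: go left to V.
            V is a leaf — visit V.
          At F: no right child.
          Visit F.
        At H: go right to R.
          At R: go left to G.
            G is a leaf — visit G.
          At R: no right child.
          Visit R.
        Visit H.
      At W: go right to Y.
        At Y: no left child.
        At Y: go right to T.
          At T: no left child.
          At T: go right to C.
            C is a leaf — visit C.
          Visit T.
        Visit Y.
      Visit W.
    Visit E.
  Visit L.
At X: go right to M.
  M is a leaf — visit M.
Visit X.
Full post-order sequence: B, S, J, V, F, G, R, H, C, T, Y, W, E, L, M, X.

L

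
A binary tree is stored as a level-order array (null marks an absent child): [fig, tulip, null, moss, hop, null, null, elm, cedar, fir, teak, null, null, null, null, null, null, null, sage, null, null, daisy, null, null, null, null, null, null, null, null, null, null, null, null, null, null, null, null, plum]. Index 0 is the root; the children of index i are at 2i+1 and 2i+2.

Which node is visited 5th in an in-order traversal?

In-order visits the left subtree, then the node, then the right subtree.
At fig: go left to tulip.
  At tulip: go left to moss.
    At moss: go left to elm.
      elm is a leaf — visit elm.
    Visit moss.
    At moss: go right to cedar.
      At cedar: no left child.
      Visit cedar.
      At cedar: go right to sage.
        At sage: no left child.
        Visit sage.
        At sage: go right to plum.
          plum is a leaf — visit plum.
  Visit tulip.
  At tulip: go right to hop.
    At hop: go left to fir.
      fir is a leaf — visit fir.
    Visit hop.
    At hop: go right to teak.
      At teak: go left to daisy.
        daisy is a leaf — visit daisy.
      Visit teak.
      At teak: no right child.
Visit fig.
At fig: no right child.
Full in-order sequence: elm, moss, cedar, sage, plum, tulip, fir, hop, daisy, teak, fig.

plum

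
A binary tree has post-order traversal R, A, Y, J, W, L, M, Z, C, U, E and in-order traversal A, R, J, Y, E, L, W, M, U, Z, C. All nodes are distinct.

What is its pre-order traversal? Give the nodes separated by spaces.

The last element of post-order is the root; it splits in-order into left and right subtrees.
Root E: left subtree has 4 nodes {A, R, J, Y}, right has 6 {L, W, M, U, Z, C}.
  Root J: left subtree has 2 nodes {A, R}, right has 1 {Y}.
    Root A: left subtree has 0 nodes { }, right has 1 {R}.
  Root U: left subtree has 3 nodes {L, W, M}, right has 2 {Z, C}.
    Root M: left subtree has 2 nodes {L, W}, right has 0 { }.
      Root L: left subtree has 0 nodes { }, right has 1 {W}.
    Root C: left subtree has 1 node {Z}, right has 0 { }.

E J A R Y U M L W C Z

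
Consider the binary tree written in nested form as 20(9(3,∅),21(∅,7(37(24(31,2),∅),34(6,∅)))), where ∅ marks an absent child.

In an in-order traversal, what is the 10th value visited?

6

In-order visits the left subtree, then the node, then the right subtree.
At 20: go left to 9.
  At 9: go left to 3.
    3 is a leaf — visit 3.
  Visit 9.
  At 9: no right child.
Visit 20.
At 20: go right to 21.
  At 21: no left child.
  Visit 21.
  At 21: go right to 7.
    At 7: go left to 37.
      At 37: go left to 24.
        At 24: go left to 31.
          31 is a leaf — visit 31.
        Visit 24.
        At 24: go right to 2.
          2 is a leaf — visit 2.
      Visit 37.
      At 37: no right child.
    Visit 7.
    At 7: go right to 34.
      At 34: go left to 6.
        6 is a leaf — visit 6.
      Visit 34.
      At 34: no right child.
Full in-order sequence: 3, 9, 20, 21, 31, 24, 2, 37, 7, 6, 34.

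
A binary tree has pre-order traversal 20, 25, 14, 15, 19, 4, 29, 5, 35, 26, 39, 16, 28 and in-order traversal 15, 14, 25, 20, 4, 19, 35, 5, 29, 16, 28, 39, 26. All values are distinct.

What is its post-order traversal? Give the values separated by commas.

The first element of pre-order is the root; it splits in-order into left and right subtrees.
Root 20: left subtree has 3 nodes {15, 14, 25}, right has 9 {4, 19, 35, 5, 29, 16, 28, 39, 26}.
  Root 25: left subtree has 2 nodes {15, 14}, right has 0 { }.
    Root 14: left subtree has 1 node {15}, right has 0 { }.
  Root 19: left subtree has 1 node {4}, right has 7 {35, 5, 29, 16, 28, 39, 26}.
    Root 29: left subtree has 2 nodes {35, 5}, right has 4 {16, 28, 39, 26}.
      Root 5: left subtree has 1 node {35}, right has 0 { }.
      Root 26: left subtree has 3 nodes {16, 28, 39}, right has 0 { }.
        Root 39: left subtree has 2 nodes {16, 28}, right has 0 { }.
          Root 16: left subtree has 0 nodes { }, right has 1 {28}.

15, 14, 25, 4, 35, 5, 28, 16, 39, 26, 29, 19, 20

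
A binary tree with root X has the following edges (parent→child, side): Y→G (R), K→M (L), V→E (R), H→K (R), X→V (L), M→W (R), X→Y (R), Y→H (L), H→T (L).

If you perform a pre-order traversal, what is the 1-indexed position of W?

9

Pre-order visits the node, then its left subtree, then its right subtree.
Visit X.
At X: go left to V.
  Visit V.
  At V: no left child.
  At V: go right to E.
    E is a leaf — visit E.
At X: go right to Y.
  Visit Y.
  At Y: go left to H.
    Visit H.
    At H: go left to T.
      T is a leaf — visit T.
    At H: go right to K.
      Visit K.
      At K: go left to M.
        Visit M.
        At M: no left child.
        At M: go right to W.
          W is a leaf — visit W.
      At K: no right child.
  At Y: go right to G.
    G is a leaf — visit G.
Full pre-order sequence: X, V, E, Y, H, T, K, M, W, G.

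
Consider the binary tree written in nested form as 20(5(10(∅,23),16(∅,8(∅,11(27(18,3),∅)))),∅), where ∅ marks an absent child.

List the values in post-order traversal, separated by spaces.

Post-order visits the left subtree, then the right subtree, then the node.
At 20: go left to 5.
  At 5: go left to 10.
    At 10: no left child.
    At 10: go right to 23.
      23 is a leaf — visit 23.
    Visit 10.
  At 5: go right to 16.
    At 16: no left child.
    At 16: go right to 8.
      At 8: no left child.
      At 8: go right to 11.
        At 11: go left to 27.
          At 27: go left to 18.
            18 is a leaf — visit 18.
          At 27: go right to 3.
            3 is a leaf — visit 3.
          Visit 27.
        At 11: no right child.
        Visit 11.
      Visit 8.
    Visit 16.
  Visit 5.
At 20: no right child.
Visit 20.

23 10 18 3 27 11 8 16 5 20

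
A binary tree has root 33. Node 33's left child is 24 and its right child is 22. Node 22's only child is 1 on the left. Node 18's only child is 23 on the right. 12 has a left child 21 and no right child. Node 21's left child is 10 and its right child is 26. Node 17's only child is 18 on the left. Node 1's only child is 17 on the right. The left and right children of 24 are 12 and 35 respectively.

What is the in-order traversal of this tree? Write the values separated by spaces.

10 21 26 12 24 35 33 1 18 23 17 22

In-order visits the left subtree, then the node, then the right subtree.
At 33: go left to 24.
  At 24: go left to 12.
    At 12: go left to 21.
      At 21: go left to 10.
        10 is a leaf — visit 10.
      Visit 21.
      At 21: go right to 26.
        26 is a leaf — visit 26.
    Visit 12.
    At 12: no right child.
  Visit 24.
  At 24: go right to 35.
    35 is a leaf — visit 35.
Visit 33.
At 33: go right to 22.
  At 22: go left to 1.
    At 1: no left child.
    Visit 1.
    At 1: go right to 17.
      At 17: go left to 18.
        At 18: no left child.
        Visit 18.
        At 18: go right to 23.
          23 is a leaf — visit 23.
      Visit 17.
      At 17: no right child.
  Visit 22.
  At 22: no right child.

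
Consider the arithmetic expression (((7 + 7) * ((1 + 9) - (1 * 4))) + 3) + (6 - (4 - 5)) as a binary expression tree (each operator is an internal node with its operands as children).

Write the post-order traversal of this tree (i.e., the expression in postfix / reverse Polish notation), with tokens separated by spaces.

Post-order on an expression tree gives postfix notation: for each operator, emit left operand, right operand, then the operator.

7 7 + 1 9 + 1 4 * - * 3 + 6 4 5 - - +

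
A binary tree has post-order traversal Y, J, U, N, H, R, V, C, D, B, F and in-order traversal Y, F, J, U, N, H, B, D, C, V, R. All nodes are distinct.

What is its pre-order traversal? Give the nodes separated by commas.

The last element of post-order is the root; it splits in-order into left and right subtrees.
Root F: left subtree has 1 node {Y}, right has 9 {J, U, N, H, B, D, C, V, R}.
  Root B: left subtree has 4 nodes {J, U, N, H}, right has 4 {D, C, V, R}.
    Root H: left subtree has 3 nodes {J, U, N}, right has 0 { }.
      Root N: left subtree has 2 nodes {J, U}, right has 0 { }.
        Root U: left subtree has 1 node {J}, right has 0 { }.
    Root D: left subtree has 0 nodes { }, right has 3 {C, V, R}.
      Root C: left subtree has 0 nodes { }, right has 2 {V, R}.
        Root V: left subtree has 0 nodes { }, right has 1 {R}.

F, Y, B, H, N, U, J, D, C, V, R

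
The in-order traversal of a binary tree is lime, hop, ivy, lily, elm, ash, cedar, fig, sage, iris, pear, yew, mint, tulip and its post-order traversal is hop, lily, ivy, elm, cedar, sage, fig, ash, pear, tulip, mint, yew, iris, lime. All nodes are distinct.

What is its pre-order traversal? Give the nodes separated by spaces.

The last element of post-order is the root; it splits in-order into left and right subtrees.
Root lime: left subtree has 0 nodes { }, right has 13 {hop, ivy, lily, elm, ash, cedar, fig, sage, iris, pear, yew, mint, tulip}.
  Root iris: left subtree has 8 nodes {hop, ivy, lily, elm, ash, cedar, fig, sage}, right has 4 {pear, yew, mint, tulip}.
    Root ash: left subtree has 4 nodes {hop, ivy, lily, elm}, right has 3 {cedar, fig, sage}.
      Root elm: left subtree has 3 nodes {hop, ivy, lily}, right has 0 { }.
        Root ivy: left subtree has 1 node {hop}, right has 1 {lily}.
      Root fig: left subtree has 1 node {cedar}, right has 1 {sage}.
    Root yew: left subtree has 1 node {pear}, right has 2 {mint, tulip}.
      Root mint: left subtree has 0 nodes { }, right has 1 {tulip}.

lime iris ash elm ivy hop lily fig cedar sage yew pear mint tulip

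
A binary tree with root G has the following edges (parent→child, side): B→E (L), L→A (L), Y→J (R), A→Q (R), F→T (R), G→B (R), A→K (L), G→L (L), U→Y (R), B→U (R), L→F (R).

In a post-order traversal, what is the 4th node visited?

Post-order visits the left subtree, then the right subtree, then the node.
At G: go left to L.
  At L: go left to A.
    At A: go left to K.
      K is a leaf — visit K.
    At A: go right to Q.
      Q is a leaf — visit Q.
    Visit A.
  At L: go right to F.
    At F: no left child.
    At F: go right to T.
      T is a leaf — visit T.
    Visit F.
  Visit L.
At G: go right to B.
  At B: go left to E.
    E is a leaf — visit E.
  At B: go right to U.
    At U: no left child.
    At U: go right to Y.
      At Y: no left child.
      At Y: go right to J.
        J is a leaf — visit J.
      Visit Y.
    Visit U.
  Visit B.
Visit G.
Full post-order sequence: K, Q, A, T, F, L, E, J, Y, U, B, G.

T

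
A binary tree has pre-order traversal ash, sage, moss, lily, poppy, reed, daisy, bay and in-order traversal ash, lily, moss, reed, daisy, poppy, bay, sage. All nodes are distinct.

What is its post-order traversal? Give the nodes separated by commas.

lily, daisy, reed, bay, poppy, moss, sage, ash

The first element of pre-order is the root; it splits in-order into left and right subtrees.
Root ash: left subtree has 0 nodes { }, right has 7 {lily, moss, reed, daisy, poppy, bay, sage}.
  Root sage: left subtree has 6 nodes {lily, moss, reed, daisy, poppy, bay}, right has 0 { }.
    Root moss: left subtree has 1 node {lily}, right has 4 {reed, daisy, poppy, bay}.
      Root poppy: left subtree has 2 nodes {reed, daisy}, right has 1 {bay}.
        Root reed: left subtree has 0 nodes { }, right has 1 {daisy}.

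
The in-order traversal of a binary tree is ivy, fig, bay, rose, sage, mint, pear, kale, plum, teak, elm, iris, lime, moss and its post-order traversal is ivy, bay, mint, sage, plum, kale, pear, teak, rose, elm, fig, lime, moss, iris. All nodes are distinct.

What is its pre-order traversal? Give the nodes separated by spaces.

iris fig ivy elm rose bay teak pear sage mint kale plum moss lime

The last element of post-order is the root; it splits in-order into left and right subtrees.
Root iris: left subtree has 11 nodes {ivy, fig, bay, rose, sage, mint, pear, kale, plum, teak, elm}, right has 2 {lime, moss}.
  Root fig: left subtree has 1 node {ivy}, right has 9 {bay, rose, sage, mint, pear, kale, plum, teak, elm}.
    Root elm: left subtree has 8 nodes {bay, rose, sage, mint, pear, kale, plum, teak}, right has 0 { }.
      Root rose: left subtree has 1 node {bay}, right has 6 {sage, mint, pear, kale, plum, teak}.
        Root teak: left subtree has 5 nodes {sage, mint, pear, kale, plum}, right has 0 { }.
          Root pear: left subtree has 2 nodes {sage, mint}, right has 2 {kale, plum}.
            Root sage: left subtree has 0 nodes { }, right has 1 {mint}.
            Root kale: left subtree has 0 nodes { }, right has 1 {plum}.
  Root moss: left subtree has 1 node {lime}, right has 0 { }.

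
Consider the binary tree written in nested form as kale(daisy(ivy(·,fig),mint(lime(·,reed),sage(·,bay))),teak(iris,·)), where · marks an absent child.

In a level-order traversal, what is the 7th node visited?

fig

Level-order visits nodes level by level from the root, left to right within each level.
Level 0: kale
Level 1: daisy, teak
Level 2: ivy, mint, iris
Level 3: fig, lime, sage
Level 4: reed, bay
Full level-order sequence: kale, daisy, teak, ivy, mint, iris, fig, lime, sage, reed, bay.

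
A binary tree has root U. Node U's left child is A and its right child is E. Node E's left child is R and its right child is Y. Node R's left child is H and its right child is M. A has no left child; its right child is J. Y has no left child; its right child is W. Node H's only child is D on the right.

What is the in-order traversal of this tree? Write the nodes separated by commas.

In-order visits the left subtree, then the node, then the right subtree.
At U: go left to A.
  At A: no left child.
  Visit A.
  At A: go right to J.
    J is a leaf — visit J.
Visit U.
At U: go right to E.
  At E: go left to R.
    At R: go left to H.
      At H: no left child.
      Visit H.
      At H: go right to D.
        D is a leaf — visit D.
    Visit R.
    At R: go right to M.
      M is a leaf — visit M.
  Visit E.
  At E: go right to Y.
    At Y: no left child.
    Visit Y.
    At Y: go right to W.
      W is a leaf — visit W.

A, J, U, H, D, R, M, E, Y, W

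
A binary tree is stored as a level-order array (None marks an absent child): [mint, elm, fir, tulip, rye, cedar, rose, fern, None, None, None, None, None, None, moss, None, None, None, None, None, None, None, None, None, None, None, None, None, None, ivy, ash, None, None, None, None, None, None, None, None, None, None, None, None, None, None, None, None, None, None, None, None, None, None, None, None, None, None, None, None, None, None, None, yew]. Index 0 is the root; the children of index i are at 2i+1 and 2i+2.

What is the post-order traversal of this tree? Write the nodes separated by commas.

fern, tulip, rye, elm, cedar, ivy, yew, ash, moss, rose, fir, mint

Post-order visits the left subtree, then the right subtree, then the node.
At mint: go left to elm.
  At elm: go left to tulip.
    At tulip: go left to fern.
      fern is a leaf — visit fern.
    At tulip: no right child.
    Visit tulip.
  At elm: go right to rye.
    rye is a leaf — visit rye.
  Visit elm.
At mint: go right to fir.
  At fir: go left to cedar.
    cedar is a leaf — visit cedar.
  At fir: go right to rose.
    At rose: no left child.
    At rose: go right to moss.
      At moss: go left to ivy.
        ivy is a leaf — visit ivy.
      At moss: go right to ash.
        At ash: no left child.
        At ash: go right to yew.
          yew is a leaf — visit yew.
        Visit ash.
      Visit moss.
    Visit rose.
  Visit fir.
Visit mint.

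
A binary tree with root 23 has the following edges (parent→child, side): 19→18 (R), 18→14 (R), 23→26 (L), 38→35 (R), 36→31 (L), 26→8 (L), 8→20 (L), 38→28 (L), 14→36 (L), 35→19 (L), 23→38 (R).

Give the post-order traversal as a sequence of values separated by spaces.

Post-order visits the left subtree, then the right subtree, then the node.
At 23: go left to 26.
  At 26: go left to 8.
    At 8: go left to 20.
      20 is a leaf — visit 20.
    At 8: no right child.
    Visit 8.
  At 26: no right child.
  Visit 26.
At 23: go right to 38.
  At 38: go left to 28.
    28 is a leaf — visit 28.
  At 38: go right to 35.
    At 35: go left to 19.
      At 19: no left child.
      At 19: go right to 18.
        At 18: no left child.
        At 18: go right to 14.
          At 14: go left to 36.
            At 36: go left to 31.
              31 is a leaf — visit 31.
            At 36: no right child.
            Visit 36.
          At 14: no right child.
          Visit 14.
        Visit 18.
      Visit 19.
    At 35: no right child.
    Visit 35.
  Visit 38.
Visit 23.

20 8 26 28 31 36 14 18 19 35 38 23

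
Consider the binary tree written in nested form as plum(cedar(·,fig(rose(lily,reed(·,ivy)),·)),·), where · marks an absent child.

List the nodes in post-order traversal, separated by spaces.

Post-order visits the left subtree, then the right subtree, then the node.
At plum: go left to cedar.
  At cedar: no left child.
  At cedar: go right to fig.
    At fig: go left to rose.
      At rose: go left to lily.
        lily is a leaf — visit lily.
      At rose: go right to reed.
        At reed: no left child.
        At reed: go right to ivy.
          ivy is a leaf — visit ivy.
        Visit reed.
      Visit rose.
    At fig: no right child.
    Visit fig.
  Visit cedar.
At plum: no right child.
Visit plum.

lily ivy reed rose fig cedar plum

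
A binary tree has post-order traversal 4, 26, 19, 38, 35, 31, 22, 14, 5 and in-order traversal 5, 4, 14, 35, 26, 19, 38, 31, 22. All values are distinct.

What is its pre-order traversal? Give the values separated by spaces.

The last element of post-order is the root; it splits in-order into left and right subtrees.
Root 5: left subtree has 0 nodes { }, right has 8 {4, 14, 35, 26, 19, 38, 31, 22}.
  Root 14: left subtree has 1 node {4}, right has 6 {35, 26, 19, 38, 31, 22}.
    Root 22: left subtree has 5 nodes {35, 26, 19, 38, 31}, right has 0 { }.
      Root 31: left subtree has 4 nodes {35, 26, 19, 38}, right has 0 { }.
        Root 35: left subtree has 0 nodes { }, right has 3 {26, 19, 38}.
          Root 38: left subtree has 2 nodes {26, 19}, right has 0 { }.
            Root 19: left subtree has 1 node {26}, right has 0 { }.

5 14 4 22 31 35 38 19 26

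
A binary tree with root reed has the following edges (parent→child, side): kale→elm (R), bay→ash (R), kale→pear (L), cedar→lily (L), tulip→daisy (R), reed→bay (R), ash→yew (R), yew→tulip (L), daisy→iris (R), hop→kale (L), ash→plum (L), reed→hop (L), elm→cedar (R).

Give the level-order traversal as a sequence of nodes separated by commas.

Level-order visits nodes level by level from the root, left to right within each level.
Level 0: reed
Level 1: hop, bay
Level 2: kale, ash
Level 3: pear, elm, plum, yew
Level 4: cedar, tulip
Level 5: lily, daisy
Level 6: iris

reed, hop, bay, kale, ash, pear, elm, plum, yew, cedar, tulip, lily, daisy, iris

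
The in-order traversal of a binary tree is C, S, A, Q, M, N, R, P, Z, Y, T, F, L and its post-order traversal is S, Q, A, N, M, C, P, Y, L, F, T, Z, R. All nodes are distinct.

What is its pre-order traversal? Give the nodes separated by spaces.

R C M A S Q N Z P T Y F L

The last element of post-order is the root; it splits in-order into left and right subtrees.
Root R: left subtree has 6 nodes {C, S, A, Q, M, N}, right has 6 {P, Z, Y, T, F, L}.
  Root C: left subtree has 0 nodes { }, right has 5 {S, A, Q, M, N}.
    Root M: left subtree has 3 nodes {S, A, Q}, right has 1 {N}.
      Root A: left subtree has 1 node {S}, right has 1 {Q}.
  Root Z: left subtree has 1 node {P}, right has 4 {Y, T, F, L}.
    Root T: left subtree has 1 node {Y}, right has 2 {F, L}.
      Root F: left subtree has 0 nodes { }, right has 1 {L}.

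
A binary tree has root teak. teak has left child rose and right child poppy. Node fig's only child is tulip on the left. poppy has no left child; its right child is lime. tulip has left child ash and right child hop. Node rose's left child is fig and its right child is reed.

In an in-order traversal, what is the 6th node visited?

In-order visits the left subtree, then the node, then the right subtree.
At teak: go left to rose.
  At rose: go left to fig.
    At fig: go left to tulip.
      At tulip: go left to ash.
        ash is a leaf — visit ash.
      Visit tulip.
      At tulip: go right to hop.
        hop is a leaf — visit hop.
    Visit fig.
    At fig: no right child.
  Visit rose.
  At rose: go right to reed.
    reed is a leaf — visit reed.
Visit teak.
At teak: go right to poppy.
  At poppy: no left child.
  Visit poppy.
  At poppy: go right to lime.
    lime is a leaf — visit lime.
Full in-order sequence: ash, tulip, hop, fig, rose, reed, teak, poppy, lime.

reed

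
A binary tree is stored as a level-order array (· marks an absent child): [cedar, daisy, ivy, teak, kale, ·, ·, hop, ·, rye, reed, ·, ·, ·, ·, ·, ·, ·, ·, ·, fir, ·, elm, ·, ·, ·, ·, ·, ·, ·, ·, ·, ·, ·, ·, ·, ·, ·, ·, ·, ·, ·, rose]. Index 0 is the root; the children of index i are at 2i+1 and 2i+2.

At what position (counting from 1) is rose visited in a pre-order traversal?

8

Pre-order visits the node, then its left subtree, then its right subtree.
Visit cedar.
At cedar: go left to daisy.
  Visit daisy.
  At daisy: go left to teak.
    Visit teak.
    At teak: go left to hop.
      hop is a leaf — visit hop.
    At teak: no right child.
  At daisy: go right to kale.
    Visit kale.
    At kale: go left to rye.
      Visit rye.
      At rye: no left child.
      At rye: go right to fir.
        Visit fir.
        At fir: no left child.
        At fir: go right to rose.
          rose is a leaf — visit rose.
    At kale: go right to reed.
      Visit reed.
      At reed: no left child.
      At reed: go right to elm.
        elm is a leaf — visit elm.
At cedar: go right to ivy.
  ivy is a leaf — visit ivy.
Full pre-order sequence: cedar, daisy, teak, hop, kale, rye, fir, rose, reed, elm, ivy.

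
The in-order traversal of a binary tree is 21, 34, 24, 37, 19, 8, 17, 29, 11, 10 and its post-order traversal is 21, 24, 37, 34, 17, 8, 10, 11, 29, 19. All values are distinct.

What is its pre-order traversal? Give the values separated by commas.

19, 34, 21, 37, 24, 29, 8, 17, 11, 10

The last element of post-order is the root; it splits in-order into left and right subtrees.
Root 19: left subtree has 4 nodes {21, 34, 24, 37}, right has 5 {8, 17, 29, 11, 10}.
  Root 34: left subtree has 1 node {21}, right has 2 {24, 37}.
    Root 37: left subtree has 1 node {24}, right has 0 { }.
  Root 29: left subtree has 2 nodes {8, 17}, right has 2 {11, 10}.
    Root 8: left subtree has 0 nodes { }, right has 1 {17}.
    Root 11: left subtree has 0 nodes { }, right has 1 {10}.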